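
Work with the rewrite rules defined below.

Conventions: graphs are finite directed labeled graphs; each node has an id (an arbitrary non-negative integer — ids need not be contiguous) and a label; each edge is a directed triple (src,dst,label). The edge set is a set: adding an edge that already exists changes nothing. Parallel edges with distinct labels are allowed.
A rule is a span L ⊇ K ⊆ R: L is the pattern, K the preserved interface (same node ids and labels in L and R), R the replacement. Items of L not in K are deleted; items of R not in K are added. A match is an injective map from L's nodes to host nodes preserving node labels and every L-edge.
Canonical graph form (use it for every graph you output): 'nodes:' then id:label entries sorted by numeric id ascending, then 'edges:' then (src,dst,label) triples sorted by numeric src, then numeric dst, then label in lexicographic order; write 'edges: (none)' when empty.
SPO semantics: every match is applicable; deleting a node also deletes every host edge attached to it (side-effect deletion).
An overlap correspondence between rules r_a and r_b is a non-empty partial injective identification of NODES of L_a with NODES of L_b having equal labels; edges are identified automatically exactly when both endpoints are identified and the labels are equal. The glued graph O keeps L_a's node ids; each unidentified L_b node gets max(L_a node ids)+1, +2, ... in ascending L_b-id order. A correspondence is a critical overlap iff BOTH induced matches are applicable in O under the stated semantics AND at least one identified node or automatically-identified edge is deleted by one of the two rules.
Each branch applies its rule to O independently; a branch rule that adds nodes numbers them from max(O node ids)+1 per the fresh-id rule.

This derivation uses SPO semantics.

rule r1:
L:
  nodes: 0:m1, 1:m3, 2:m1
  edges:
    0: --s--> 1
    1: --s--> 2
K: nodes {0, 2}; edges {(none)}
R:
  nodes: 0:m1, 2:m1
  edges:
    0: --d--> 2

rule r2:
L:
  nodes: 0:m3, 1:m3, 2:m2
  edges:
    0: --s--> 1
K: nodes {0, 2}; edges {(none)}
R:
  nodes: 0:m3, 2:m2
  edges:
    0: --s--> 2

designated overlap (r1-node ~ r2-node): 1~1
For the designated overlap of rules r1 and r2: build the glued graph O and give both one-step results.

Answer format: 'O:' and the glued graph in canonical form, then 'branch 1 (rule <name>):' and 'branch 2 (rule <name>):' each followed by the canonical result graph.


O:
nodes: 0:m1, 1:m3, 2:m1, 3:m3, 4:m2
edges: (0,1,s); (1,2,s); (3,1,s)
branch 1 (rule r1):
nodes: 0:m1, 2:m1, 3:m3, 4:m2
edges: (0,2,d)
branch 2 (rule r2):
nodes: 0:m1, 2:m1, 3:m3, 4:m2
edges: (3,4,s)


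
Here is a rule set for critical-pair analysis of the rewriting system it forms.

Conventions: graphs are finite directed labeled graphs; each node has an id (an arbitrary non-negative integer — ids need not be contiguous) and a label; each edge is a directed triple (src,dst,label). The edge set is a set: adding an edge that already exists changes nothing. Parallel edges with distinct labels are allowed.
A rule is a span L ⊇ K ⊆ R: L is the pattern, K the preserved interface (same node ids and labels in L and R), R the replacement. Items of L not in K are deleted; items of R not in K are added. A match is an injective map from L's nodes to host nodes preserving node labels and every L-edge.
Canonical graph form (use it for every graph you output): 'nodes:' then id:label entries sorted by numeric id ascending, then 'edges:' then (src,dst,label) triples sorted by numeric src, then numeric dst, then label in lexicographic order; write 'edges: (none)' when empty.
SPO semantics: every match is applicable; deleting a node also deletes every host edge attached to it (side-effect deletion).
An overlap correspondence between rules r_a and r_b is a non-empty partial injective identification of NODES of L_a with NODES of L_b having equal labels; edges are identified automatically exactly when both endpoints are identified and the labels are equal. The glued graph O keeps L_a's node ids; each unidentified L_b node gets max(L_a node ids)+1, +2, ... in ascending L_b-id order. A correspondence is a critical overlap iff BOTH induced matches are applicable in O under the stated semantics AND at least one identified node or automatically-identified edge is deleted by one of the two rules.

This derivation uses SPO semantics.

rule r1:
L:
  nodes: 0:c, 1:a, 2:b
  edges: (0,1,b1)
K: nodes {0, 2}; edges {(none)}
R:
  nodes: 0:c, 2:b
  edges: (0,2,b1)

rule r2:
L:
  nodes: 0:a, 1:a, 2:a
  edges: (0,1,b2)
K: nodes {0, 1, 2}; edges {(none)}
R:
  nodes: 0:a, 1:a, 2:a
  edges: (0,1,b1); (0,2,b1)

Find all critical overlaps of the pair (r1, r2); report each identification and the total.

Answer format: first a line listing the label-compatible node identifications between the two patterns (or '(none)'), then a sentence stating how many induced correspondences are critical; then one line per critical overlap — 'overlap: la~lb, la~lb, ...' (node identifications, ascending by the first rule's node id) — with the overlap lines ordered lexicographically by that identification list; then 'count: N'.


label-compatible node identifications between L(r1) and L(r2): 1~0, 1~1, 1~2
3 of the induced correspondences are critical overlaps of r1 and r2.
overlap: 1~0
overlap: 1~1
overlap: 1~2
count: 3


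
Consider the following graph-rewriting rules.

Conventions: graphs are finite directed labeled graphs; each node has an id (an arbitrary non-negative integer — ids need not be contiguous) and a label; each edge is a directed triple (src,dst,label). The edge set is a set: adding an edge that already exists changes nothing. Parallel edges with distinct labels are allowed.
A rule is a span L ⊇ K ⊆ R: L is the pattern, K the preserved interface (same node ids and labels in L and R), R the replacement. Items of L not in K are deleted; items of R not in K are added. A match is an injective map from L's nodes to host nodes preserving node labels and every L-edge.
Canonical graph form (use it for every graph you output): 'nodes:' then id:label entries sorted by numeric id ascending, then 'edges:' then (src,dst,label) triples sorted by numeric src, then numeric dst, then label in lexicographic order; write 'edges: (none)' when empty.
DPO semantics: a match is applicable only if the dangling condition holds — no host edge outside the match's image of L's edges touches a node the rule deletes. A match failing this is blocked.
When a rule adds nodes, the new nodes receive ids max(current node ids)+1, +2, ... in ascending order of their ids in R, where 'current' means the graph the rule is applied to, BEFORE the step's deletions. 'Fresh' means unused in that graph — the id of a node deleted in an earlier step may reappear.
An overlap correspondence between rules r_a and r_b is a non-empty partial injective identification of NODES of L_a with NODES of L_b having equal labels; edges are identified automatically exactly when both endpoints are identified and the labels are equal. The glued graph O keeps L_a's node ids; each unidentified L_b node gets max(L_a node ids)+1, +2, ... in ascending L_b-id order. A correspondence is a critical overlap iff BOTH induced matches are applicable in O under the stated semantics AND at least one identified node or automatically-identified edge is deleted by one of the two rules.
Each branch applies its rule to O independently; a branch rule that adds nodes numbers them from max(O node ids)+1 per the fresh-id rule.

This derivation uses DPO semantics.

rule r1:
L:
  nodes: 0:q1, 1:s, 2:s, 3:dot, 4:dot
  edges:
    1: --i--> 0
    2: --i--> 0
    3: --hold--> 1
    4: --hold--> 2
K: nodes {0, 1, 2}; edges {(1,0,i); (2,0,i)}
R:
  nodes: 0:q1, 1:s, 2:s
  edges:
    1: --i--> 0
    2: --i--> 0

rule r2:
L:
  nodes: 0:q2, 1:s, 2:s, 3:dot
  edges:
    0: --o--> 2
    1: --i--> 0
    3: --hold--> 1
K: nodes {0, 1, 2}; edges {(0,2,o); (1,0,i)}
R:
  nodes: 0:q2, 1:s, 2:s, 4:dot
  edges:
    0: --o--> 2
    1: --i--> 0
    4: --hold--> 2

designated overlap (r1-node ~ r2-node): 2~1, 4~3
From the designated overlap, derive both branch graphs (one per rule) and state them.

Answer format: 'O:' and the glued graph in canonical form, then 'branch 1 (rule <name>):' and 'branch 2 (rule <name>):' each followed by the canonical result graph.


O:
nodes: 0:q1, 1:s, 2:s, 3:dot, 4:dot, 5:q2, 6:s
edges: (1,0,i); (2,0,i); (2,5,i); (3,1,hold); (4,2,hold); (5,6,o)
branch 1 (rule r1):
nodes: 0:q1, 1:s, 2:s, 5:q2, 6:s
edges: (1,0,i); (2,0,i); (2,5,i); (5,6,o)
branch 2 (rule r2):
nodes: 0:q1, 1:s, 2:s, 3:dot, 5:q2, 6:s, 7:dot
edges: (1,0,i); (2,0,i); (2,5,i); (3,1,hold); (5,6,o); (7,6,hold)


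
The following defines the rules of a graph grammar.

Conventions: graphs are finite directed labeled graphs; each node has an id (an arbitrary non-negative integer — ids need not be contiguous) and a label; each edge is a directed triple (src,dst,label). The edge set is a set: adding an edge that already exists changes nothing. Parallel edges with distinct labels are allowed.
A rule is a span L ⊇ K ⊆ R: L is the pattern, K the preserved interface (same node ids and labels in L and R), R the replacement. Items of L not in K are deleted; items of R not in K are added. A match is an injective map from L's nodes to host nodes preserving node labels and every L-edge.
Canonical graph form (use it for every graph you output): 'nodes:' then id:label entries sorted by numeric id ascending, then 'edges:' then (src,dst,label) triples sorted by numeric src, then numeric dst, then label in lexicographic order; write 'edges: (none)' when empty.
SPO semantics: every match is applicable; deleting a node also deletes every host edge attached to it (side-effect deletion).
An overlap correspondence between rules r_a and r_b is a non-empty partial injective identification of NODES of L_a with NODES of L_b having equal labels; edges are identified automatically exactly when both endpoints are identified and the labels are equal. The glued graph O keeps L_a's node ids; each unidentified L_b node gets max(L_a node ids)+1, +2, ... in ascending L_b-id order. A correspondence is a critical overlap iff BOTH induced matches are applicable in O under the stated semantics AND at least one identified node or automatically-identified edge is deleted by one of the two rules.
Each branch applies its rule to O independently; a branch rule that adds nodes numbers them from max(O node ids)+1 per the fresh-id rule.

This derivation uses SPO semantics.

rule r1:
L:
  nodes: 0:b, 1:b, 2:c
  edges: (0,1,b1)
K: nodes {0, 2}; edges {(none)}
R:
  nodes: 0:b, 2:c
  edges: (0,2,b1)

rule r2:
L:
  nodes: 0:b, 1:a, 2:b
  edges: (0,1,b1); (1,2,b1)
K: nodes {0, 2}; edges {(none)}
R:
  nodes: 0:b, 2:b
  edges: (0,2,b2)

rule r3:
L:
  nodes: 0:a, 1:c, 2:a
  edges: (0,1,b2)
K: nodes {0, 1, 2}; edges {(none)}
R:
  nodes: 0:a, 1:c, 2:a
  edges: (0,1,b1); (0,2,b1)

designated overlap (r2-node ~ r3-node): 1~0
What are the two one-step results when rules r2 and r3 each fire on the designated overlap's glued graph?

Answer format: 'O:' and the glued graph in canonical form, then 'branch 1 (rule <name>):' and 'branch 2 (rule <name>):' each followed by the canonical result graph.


O:
nodes: 0:b, 1:a, 2:b, 3:c, 4:a
edges: (0,1,b1); (1,2,b1); (1,3,b2)
branch 1 (rule r2):
nodes: 0:b, 2:b, 3:c, 4:a
edges: (0,2,b2)
branch 2 (rule r3):
nodes: 0:b, 1:a, 2:b, 3:c, 4:a
edges: (0,1,b1); (1,2,b1); (1,3,b1); (1,4,b1)


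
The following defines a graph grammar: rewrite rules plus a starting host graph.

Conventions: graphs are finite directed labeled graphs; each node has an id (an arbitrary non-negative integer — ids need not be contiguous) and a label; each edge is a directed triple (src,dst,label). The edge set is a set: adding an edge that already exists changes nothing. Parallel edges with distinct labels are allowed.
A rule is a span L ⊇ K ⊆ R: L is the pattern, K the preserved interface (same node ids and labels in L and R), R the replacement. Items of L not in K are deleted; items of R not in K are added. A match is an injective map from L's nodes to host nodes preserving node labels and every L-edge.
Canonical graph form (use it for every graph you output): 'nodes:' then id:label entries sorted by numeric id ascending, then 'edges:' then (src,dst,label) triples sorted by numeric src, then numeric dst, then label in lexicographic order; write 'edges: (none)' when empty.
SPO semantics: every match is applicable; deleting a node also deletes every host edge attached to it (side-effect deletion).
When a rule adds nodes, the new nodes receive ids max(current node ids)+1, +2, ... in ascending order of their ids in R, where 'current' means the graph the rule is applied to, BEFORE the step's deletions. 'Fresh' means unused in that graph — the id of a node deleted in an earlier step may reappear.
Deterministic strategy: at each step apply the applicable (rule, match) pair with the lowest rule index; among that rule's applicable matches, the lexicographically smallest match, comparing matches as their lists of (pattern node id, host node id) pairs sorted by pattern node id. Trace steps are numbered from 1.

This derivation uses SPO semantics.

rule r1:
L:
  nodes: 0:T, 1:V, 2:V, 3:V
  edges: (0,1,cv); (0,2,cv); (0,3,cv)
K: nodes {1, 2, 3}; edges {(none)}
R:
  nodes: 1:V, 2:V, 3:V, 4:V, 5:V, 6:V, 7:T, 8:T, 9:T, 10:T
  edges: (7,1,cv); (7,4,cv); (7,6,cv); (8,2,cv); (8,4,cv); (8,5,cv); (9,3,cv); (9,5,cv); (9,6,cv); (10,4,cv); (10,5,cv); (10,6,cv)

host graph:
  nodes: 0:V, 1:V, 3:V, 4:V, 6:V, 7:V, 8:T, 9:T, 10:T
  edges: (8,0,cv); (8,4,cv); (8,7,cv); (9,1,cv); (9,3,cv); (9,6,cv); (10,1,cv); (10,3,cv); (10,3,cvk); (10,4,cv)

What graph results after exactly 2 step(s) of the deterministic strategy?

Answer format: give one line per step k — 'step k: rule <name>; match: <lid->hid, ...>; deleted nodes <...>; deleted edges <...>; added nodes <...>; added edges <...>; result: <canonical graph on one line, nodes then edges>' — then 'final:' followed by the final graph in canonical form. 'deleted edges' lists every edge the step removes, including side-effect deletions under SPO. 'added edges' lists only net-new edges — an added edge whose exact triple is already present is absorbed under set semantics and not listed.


step 1: rule r1; match: 0->8, 1->0, 2->4, 3->7; deleted nodes 8; deleted edges (8,0,cv); (8,4,cv); (8,7,cv); added nodes 11, 12, 13, 14, 15, 16, 17; added edges (14,0,cv); (14,11,cv); (14,13,cv); (15,4,cv); (15,11,cv); (15,12,cv); (16,7,cv); (16,12,cv); (16,13,cv); (17,11,cv); (17,12,cv); (17,13,cv); result: nodes: 0:V, 1:V, 3:V, 4:V, 6:V, 7:V, 9:T, 10:T, 11:V, 12:V, 13:V, 14:T, 15:T, 16:T, 17:T edges: (9,1,cv); (9,3,cv); (9,6,cv); (10,1,cv); (10,3,cv); (10,3,cvk); (10,4,cv); (14,0,cv); (14,11,cv); (14,13,cv); (15,4,cv); (15,11,cv); (15,12,cv); (16,7,cv); (16,12,cv); (16,13,cv); (17,11,cv); (17,12,cv); (17,13,cv)
step 2: rule r1; match: 0->9, 1->1, 2->3, 3->6; deleted nodes 9; deleted edges (9,1,cv); (9,3,cv); (9,6,cv); added nodes 18, 19, 20, 21, 22, 23, 24; added edges (21,1,cv); (21,18,cv); (21,20,cv); (22,3,cv); (22,18,cv); (22,19,cv); (23,6,cv); (23,19,cv); (23,20,cv); (24,18,cv); (24,19,cv); (24,20,cv); result: nodes: 0:V, 1:V, 3:V, 4:V, 6:V, 7:V, 10:T, 11:V, 12:V, 13:V, 14:T, 15:T, 16:T, 17:T, 18:V, 19:V, 20:V, 21:T, 22:T, 23:T, 24:T edges: (10,1,cv); (10,3,cv); (10,3,cvk); (10,4,cv); (14,0,cv); (14,11,cv); (14,13,cv); (15,4,cv); (15,11,cv); (15,12,cv); (16,7,cv); (16,12,cv); (16,13,cv); (17,11,cv); (17,12,cv); (17,13,cv); (21,1,cv); (21,18,cv); (21,20,cv); (22,3,cv); (22,18,cv); (22,19,cv); (23,6,cv); (23,19,cv); (23,20,cv); (24,18,cv); (24,19,cv); (24,20,cv)
final:
nodes: 0:V, 1:V, 3:V, 4:V, 6:V, 7:V, 10:T, 11:V, 12:V, 13:V, 14:T, 15:T, 16:T, 17:T, 18:V, 19:V, 20:V, 21:T, 22:T, 23:T, 24:T
edges: (10,1,cv); (10,3,cv); (10,3,cvk); (10,4,cv); (14,0,cv); (14,11,cv); (14,13,cv); (15,4,cv); (15,11,cv); (15,12,cv); (16,7,cv); (16,12,cv); (16,13,cv); (17,11,cv); (17,12,cv); (17,13,cv); (21,1,cv); (21,18,cv); (21,20,cv); (22,3,cv); (22,18,cv); (22,19,cv); (23,6,cv); (23,19,cv); (23,20,cv); (24,18,cv); (24,19,cv); (24,20,cv)


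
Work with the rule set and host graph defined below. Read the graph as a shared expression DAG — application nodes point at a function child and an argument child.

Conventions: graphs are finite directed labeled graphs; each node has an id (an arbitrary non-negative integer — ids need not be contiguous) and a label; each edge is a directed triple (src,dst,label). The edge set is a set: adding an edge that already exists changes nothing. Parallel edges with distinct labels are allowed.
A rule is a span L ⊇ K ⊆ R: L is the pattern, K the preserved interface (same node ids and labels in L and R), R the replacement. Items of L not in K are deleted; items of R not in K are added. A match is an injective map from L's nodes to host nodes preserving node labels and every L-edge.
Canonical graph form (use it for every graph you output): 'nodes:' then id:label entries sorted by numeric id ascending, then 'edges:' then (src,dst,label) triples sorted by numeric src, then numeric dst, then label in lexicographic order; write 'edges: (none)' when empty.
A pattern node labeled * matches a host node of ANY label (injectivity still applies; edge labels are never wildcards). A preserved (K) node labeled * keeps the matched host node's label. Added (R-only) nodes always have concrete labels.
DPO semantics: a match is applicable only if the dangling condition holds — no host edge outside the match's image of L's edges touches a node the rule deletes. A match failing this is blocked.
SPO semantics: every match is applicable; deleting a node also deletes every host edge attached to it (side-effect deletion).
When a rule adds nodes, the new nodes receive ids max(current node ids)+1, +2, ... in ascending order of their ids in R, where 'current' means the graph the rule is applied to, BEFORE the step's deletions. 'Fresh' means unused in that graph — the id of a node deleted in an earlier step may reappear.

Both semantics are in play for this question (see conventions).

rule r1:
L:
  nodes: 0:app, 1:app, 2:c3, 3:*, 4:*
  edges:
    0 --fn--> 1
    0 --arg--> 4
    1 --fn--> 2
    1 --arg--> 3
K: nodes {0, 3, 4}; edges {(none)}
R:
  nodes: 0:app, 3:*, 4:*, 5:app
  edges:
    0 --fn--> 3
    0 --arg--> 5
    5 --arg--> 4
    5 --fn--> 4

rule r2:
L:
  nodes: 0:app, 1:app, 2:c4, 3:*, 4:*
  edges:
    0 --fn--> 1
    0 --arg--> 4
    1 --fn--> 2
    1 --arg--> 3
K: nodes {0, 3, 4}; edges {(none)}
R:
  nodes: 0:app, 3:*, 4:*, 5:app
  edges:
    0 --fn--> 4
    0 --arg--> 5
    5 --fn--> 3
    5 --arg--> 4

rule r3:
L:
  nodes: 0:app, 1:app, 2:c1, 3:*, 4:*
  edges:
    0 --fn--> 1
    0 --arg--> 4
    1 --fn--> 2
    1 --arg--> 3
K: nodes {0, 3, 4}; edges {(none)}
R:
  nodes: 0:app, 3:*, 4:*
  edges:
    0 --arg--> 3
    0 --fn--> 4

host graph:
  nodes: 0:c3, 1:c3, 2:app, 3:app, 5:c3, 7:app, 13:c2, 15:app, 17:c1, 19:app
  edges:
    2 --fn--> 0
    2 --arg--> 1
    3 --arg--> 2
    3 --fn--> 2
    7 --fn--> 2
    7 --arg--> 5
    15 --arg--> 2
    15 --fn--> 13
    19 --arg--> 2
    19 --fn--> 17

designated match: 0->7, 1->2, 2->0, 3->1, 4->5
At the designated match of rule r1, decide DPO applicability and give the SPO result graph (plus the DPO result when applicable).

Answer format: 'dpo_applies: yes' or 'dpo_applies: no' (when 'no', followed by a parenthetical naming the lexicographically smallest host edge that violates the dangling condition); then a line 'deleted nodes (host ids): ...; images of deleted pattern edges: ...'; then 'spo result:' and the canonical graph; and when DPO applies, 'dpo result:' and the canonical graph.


dpo_applies: no
(the rule deletes node 2, which keeps host edge (3,2,arg) outside the match image — the dangling condition fails, DPO blocks; SPO proceeds and side-deletes such edges)
deleted nodes (host ids): 0, 2; images of deleted pattern edges: (2,0,fn); (2,1,arg); (7,2,fn); (7,5,arg)
spo result:
nodes: 1:c3, 3:app, 5:c3, 7:app, 13:c2, 15:app, 17:c1, 19:app, 20:app
edges: (7,1,fn); (7,20,arg); (15,13,fn); (19,17,fn); (20,5,arg); (20,5,fn)


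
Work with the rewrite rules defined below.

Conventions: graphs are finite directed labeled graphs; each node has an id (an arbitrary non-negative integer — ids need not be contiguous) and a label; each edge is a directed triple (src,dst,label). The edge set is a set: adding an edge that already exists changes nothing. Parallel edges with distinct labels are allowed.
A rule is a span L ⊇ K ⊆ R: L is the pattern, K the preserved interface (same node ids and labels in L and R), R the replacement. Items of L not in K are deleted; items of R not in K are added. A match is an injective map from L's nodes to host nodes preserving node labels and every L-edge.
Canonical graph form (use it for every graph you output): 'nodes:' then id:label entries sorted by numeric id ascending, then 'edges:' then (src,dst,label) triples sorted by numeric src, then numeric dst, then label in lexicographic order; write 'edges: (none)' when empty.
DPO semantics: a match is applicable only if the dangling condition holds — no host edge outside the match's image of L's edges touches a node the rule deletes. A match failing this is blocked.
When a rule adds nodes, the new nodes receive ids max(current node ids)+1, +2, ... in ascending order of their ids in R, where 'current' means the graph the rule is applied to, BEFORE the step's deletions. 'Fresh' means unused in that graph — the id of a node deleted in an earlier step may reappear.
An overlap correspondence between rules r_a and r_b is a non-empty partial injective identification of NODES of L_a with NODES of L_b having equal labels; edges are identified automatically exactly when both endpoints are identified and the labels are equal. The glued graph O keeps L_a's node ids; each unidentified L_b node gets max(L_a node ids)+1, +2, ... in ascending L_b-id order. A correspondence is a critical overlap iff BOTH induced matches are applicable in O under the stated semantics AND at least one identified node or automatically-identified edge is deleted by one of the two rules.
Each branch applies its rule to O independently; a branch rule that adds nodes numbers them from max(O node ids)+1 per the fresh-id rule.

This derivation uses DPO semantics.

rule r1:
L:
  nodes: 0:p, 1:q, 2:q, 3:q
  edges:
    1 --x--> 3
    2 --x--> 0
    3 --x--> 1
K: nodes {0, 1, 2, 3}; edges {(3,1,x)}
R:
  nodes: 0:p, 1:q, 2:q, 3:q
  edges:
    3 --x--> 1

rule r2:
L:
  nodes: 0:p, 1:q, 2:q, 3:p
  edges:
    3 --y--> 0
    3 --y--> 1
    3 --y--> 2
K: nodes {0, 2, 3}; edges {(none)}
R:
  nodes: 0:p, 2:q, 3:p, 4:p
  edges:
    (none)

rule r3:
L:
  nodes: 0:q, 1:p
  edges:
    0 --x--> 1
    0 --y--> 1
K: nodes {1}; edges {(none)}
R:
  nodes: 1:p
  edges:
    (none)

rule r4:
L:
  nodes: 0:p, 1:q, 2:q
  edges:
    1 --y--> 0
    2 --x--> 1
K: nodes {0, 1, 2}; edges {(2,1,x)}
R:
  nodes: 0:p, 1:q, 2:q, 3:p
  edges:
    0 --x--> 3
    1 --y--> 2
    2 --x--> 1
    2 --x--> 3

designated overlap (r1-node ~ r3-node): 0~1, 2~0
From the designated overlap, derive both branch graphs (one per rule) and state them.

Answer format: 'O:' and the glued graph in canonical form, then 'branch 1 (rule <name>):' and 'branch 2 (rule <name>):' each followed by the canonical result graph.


O:
nodes: 0:p, 1:q, 2:q, 3:q
edges: (1,3,x); (2,0,x); (2,0,y); (3,1,x)
branch 1 (rule r1):
nodes: 0:p, 1:q, 2:q, 3:q
edges: (2,0,y); (3,1,x)
branch 2 (rule r3):
nodes: 0:p, 1:q, 3:q
edges: (1,3,x); (3,1,x)


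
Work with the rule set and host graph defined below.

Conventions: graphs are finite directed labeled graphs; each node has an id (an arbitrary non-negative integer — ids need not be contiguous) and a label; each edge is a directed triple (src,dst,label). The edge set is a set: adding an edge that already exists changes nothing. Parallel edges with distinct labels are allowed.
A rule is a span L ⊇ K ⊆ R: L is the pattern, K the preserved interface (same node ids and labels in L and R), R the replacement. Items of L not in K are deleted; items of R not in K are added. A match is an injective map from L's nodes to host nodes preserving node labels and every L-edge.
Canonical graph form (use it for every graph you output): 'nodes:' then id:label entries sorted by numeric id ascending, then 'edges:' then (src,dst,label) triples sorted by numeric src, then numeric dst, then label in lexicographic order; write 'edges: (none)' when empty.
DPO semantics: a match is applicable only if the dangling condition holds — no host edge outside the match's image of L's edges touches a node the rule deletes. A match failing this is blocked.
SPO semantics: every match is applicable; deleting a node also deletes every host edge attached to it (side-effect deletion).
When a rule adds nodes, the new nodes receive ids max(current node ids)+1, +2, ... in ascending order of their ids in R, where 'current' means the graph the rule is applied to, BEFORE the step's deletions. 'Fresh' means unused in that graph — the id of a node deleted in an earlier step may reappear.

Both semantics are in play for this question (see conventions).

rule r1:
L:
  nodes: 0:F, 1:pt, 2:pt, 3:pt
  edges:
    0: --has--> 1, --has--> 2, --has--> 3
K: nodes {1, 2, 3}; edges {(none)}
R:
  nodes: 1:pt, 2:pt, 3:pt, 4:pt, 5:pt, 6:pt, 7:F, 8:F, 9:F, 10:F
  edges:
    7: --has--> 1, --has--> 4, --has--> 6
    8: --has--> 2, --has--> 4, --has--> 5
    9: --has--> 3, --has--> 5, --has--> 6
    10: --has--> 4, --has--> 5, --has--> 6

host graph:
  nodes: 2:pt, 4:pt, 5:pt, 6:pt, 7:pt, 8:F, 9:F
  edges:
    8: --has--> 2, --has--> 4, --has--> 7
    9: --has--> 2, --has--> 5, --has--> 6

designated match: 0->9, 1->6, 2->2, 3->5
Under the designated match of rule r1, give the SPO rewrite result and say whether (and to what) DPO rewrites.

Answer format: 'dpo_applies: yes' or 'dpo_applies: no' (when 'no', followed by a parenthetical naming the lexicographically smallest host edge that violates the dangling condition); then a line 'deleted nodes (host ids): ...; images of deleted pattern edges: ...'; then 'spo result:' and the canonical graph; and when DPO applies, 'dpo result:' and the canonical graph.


dpo_applies: yes
deleted nodes (host ids): 9; images of deleted pattern edges: (9,2,has); (9,5,has); (9,6,has)
spo result:
nodes: 2:pt, 4:pt, 5:pt, 6:pt, 7:pt, 8:F, 10:pt, 11:pt, 12:pt, 13:F, 14:F, 15:F, 16:F
edges: (8,2,has); (8,4,has); (8,7,has); (13,6,has); (13,10,has); (13,12,has); (14,2,has); (14,10,has); (14,11,has); (15,5,has); (15,11,has); (15,12,has); (16,10,has); (16,11,has); (16,12,has)
dpo result:
nodes: 2:pt, 4:pt, 5:pt, 6:pt, 7:pt, 8:F, 10:pt, 11:pt, 12:pt, 13:F, 14:F, 15:F, 16:F
edges: (8,2,has); (8,4,has); (8,7,has); (13,6,has); (13,10,has); (13,12,has); (14,2,has); (14,10,has); (14,11,has); (15,5,has); (15,11,has); (15,12,has); (16,10,has); (16,11,has); (16,12,has)


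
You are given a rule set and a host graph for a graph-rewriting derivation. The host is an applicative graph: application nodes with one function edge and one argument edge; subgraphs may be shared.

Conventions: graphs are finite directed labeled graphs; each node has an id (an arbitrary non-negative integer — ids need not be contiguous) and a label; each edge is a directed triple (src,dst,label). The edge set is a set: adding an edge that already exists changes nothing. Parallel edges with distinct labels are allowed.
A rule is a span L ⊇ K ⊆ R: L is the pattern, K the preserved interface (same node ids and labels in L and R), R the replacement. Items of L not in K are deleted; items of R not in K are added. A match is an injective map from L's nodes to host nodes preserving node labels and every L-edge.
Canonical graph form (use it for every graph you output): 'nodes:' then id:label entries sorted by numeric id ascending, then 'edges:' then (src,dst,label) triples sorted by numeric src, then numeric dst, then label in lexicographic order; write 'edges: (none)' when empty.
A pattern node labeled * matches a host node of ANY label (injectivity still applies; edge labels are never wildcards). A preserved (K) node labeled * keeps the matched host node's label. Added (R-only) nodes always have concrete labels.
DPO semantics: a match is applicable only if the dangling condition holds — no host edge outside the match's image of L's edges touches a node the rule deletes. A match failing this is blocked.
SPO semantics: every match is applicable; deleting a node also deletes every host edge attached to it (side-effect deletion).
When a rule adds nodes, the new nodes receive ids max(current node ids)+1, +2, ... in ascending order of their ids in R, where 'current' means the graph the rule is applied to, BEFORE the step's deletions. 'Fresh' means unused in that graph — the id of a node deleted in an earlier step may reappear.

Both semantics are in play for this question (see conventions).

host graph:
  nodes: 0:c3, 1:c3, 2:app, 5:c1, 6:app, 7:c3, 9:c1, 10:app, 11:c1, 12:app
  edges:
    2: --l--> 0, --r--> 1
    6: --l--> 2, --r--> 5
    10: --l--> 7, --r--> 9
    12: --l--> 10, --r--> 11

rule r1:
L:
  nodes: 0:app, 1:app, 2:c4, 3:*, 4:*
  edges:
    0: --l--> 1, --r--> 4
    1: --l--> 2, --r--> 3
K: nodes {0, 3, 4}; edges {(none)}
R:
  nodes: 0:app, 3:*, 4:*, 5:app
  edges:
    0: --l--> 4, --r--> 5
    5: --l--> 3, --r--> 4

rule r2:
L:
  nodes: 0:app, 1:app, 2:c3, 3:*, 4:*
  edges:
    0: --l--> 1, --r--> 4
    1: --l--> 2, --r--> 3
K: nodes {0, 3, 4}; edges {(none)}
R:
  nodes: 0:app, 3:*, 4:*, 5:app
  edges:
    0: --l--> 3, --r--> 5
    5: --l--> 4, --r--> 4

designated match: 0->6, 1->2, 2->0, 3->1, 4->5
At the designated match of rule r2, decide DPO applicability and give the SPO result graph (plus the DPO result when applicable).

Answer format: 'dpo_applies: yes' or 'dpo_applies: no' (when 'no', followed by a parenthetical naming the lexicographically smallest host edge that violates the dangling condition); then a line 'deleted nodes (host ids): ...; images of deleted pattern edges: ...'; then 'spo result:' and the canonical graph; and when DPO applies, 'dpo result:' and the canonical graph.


dpo_applies: yes
deleted nodes (host ids): 0, 2; images of deleted pattern edges: (2,0,l); (2,1,r); (6,2,l); (6,5,r)
spo result:
nodes: 1:c3, 5:c1, 6:app, 7:c3, 9:c1, 10:app, 11:c1, 12:app, 13:app
edges: (6,1,l); (6,13,r); (10,7,l); (10,9,r); (12,10,l); (12,11,r); (13,5,l); (13,5,r)
dpo result:
nodes: 1:c3, 5:c1, 6:app, 7:c3, 9:c1, 10:app, 11:c1, 12:app, 13:app
edges: (6,1,l); (6,13,r); (10,7,l); (10,9,r); (12,10,l); (12,11,r); (13,5,l); (13,5,r)


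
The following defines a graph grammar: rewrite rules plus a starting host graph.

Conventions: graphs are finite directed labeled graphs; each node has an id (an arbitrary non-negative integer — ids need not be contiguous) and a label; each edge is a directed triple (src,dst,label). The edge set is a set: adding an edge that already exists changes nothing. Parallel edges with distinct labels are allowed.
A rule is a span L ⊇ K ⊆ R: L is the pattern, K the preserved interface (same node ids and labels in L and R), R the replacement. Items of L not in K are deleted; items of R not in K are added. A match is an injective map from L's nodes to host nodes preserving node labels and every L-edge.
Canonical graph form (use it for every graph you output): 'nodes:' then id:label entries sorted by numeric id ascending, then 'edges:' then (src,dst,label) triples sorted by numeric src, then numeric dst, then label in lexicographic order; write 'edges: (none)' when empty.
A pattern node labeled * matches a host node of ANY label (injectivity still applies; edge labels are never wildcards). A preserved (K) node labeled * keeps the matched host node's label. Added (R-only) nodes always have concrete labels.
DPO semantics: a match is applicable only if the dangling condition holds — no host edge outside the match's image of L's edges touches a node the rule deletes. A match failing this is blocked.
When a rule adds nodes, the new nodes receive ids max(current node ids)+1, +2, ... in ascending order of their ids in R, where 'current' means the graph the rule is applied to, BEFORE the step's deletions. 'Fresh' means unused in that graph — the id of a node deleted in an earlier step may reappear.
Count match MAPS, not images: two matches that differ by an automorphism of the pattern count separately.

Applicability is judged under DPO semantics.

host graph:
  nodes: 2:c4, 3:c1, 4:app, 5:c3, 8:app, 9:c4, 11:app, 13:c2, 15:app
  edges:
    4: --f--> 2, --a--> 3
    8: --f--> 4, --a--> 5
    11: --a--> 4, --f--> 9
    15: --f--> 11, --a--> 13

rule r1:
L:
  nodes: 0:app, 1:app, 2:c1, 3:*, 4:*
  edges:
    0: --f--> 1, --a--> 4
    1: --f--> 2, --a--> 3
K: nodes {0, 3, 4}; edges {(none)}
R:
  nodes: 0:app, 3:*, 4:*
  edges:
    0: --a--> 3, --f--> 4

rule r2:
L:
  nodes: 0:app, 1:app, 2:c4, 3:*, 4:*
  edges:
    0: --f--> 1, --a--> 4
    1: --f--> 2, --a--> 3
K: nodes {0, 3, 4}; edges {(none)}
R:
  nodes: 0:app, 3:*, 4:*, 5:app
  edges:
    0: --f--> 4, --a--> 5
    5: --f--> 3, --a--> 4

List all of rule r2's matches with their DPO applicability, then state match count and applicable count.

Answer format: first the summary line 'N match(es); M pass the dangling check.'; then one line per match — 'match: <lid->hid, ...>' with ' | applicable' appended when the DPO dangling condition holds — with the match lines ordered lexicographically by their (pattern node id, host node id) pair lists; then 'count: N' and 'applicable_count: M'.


2 match(es); 1 pass the dangling check.
match: 0->8, 1->4, 2->2, 3->3, 4->5
match: 0->15, 1->11, 2->9, 3->4, 4->13 | applicable
count: 2
applicable_count: 1


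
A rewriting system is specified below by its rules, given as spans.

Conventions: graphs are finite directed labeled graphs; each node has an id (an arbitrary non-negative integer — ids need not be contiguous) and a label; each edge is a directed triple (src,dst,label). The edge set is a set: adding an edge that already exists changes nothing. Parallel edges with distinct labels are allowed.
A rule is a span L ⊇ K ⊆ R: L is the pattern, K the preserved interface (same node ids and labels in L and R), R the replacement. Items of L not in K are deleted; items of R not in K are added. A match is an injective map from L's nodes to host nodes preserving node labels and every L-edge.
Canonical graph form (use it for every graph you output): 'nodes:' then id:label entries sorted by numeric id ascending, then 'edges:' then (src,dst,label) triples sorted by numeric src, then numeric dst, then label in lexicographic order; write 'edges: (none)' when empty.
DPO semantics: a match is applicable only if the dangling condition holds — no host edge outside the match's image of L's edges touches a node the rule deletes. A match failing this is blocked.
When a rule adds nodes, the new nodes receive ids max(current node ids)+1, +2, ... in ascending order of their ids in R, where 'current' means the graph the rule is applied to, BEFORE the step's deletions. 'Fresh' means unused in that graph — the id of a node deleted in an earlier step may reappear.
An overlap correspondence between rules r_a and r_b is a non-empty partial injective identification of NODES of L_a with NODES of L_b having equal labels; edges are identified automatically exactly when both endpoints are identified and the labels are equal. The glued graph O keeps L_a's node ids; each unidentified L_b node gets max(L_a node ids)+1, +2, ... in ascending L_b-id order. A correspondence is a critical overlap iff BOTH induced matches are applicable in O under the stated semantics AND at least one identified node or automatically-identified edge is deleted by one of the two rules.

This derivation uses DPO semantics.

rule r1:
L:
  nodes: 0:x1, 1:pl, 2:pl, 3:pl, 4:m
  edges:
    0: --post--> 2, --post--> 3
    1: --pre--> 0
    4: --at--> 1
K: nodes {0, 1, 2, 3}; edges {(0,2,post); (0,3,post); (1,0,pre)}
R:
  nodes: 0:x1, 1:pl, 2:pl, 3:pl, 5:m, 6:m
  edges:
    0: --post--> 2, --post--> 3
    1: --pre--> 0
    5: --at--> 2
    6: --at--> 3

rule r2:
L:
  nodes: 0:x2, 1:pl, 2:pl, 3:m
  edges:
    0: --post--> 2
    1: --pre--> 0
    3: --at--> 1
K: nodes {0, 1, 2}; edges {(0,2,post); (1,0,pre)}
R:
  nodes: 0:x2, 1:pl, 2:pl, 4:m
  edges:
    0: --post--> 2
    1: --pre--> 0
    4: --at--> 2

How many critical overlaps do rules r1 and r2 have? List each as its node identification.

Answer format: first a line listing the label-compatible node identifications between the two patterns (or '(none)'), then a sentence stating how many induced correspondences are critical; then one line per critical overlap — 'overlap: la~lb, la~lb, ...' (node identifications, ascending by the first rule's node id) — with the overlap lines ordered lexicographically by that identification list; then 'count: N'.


label-compatible node identifications between L(r1) and L(r2): 1~1, 1~2, 2~1, 2~2, 3~1, 3~2, 4~3
3 of the induced correspondences are critical overlaps of r1 and r2.
overlap: 1~1, 2~2, 4~3
overlap: 1~1, 3~2, 4~3
overlap: 1~1, 4~3
count: 3


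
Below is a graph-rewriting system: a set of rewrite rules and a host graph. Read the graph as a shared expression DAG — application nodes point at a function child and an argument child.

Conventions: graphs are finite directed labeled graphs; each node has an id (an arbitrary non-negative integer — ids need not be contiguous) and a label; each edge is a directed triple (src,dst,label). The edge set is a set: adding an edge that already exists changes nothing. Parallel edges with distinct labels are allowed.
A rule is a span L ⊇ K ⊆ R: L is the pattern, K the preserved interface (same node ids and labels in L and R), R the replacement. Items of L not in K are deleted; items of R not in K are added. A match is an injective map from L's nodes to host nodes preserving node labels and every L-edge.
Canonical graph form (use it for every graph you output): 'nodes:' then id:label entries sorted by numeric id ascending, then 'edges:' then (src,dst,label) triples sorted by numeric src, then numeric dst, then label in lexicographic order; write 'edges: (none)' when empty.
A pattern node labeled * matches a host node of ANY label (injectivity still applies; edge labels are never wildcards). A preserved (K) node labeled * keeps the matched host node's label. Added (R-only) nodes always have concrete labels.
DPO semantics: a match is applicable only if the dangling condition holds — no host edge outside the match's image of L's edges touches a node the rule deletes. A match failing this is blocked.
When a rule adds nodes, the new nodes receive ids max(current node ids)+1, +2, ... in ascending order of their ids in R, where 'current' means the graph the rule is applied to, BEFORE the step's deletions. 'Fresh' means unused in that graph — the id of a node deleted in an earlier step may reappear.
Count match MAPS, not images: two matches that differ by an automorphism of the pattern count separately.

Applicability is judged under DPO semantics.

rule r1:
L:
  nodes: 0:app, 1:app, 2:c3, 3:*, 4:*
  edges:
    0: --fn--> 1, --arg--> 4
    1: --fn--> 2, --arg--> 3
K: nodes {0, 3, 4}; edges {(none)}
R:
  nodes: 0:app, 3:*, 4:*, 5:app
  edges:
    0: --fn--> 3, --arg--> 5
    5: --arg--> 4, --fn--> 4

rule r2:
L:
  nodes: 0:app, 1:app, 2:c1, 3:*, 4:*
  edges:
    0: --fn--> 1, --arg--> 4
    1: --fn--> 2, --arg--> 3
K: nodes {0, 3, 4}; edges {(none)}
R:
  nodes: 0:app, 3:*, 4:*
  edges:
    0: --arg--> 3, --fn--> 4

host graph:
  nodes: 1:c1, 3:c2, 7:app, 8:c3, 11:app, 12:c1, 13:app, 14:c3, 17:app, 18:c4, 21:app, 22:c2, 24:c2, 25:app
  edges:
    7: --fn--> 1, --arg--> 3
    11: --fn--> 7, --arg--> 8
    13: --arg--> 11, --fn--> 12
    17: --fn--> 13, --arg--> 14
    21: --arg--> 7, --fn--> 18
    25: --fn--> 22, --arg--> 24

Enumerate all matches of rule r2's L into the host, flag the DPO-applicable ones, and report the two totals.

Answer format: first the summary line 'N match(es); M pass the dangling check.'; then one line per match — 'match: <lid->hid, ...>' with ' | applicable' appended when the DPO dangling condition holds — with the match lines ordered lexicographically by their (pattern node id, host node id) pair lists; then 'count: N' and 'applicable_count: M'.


2 match(es); 1 pass the dangling check.
match: 0->11, 1->7, 2->1, 3->3, 4->8
match: 0->17, 1->13, 2->12, 3->11, 4->14 | applicable
count: 2
applicable_count: 1
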